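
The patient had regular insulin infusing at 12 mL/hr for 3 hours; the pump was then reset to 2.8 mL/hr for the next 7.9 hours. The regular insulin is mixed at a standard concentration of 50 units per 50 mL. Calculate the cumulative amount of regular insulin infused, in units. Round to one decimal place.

Concentration = 50 units ÷ 50 mL = 1 units/mL
Stage 1: 12 mL/hr × 3 hr = 36 mL → 36 mL × 1 units/mL = 36 units
Stage 2: 2.8 mL/hr × 7.9 hr = 22.12 mL → 22.12 mL × 1 units/mL = 22.12 units
Total = 36 + 22.12 = 58.12 units

58.1 units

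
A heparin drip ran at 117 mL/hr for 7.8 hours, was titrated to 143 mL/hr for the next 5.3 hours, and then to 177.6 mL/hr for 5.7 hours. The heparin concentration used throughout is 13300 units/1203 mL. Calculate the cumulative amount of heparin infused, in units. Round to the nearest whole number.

29660 units

Concentration = 13300 units ÷ 1203 mL = 11.05569 units/mL
Stage 1: 117 mL/hr × 7.8 hr = 912.6 mL → 912.6 mL × 11.05569 units/mL = 10089.43 units
Stage 2: 143 mL/hr × 5.3 hr = 757.9 mL → 757.9 mL × 11.05569 units/mL = 8379.111 units
Stage 3: 177.6 mL/hr × 5.7 hr = 1012.32 mL → 1012.32 mL × 11.05569 units/mL = 11191.9 units
Total = 10089.43 + 8379.111 + 11191.9 = 29660.44 units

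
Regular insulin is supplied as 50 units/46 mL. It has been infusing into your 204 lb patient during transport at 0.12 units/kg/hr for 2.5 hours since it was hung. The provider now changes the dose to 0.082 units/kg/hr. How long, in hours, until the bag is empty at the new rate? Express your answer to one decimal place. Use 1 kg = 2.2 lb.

2.9 hours

Initial rate:
Weight = 204 lb ÷ 2.2 lb/kg = 92.72727 kg
Dose = 0.12 units/kg/hr × 92.72727 kg = 11.12727 units/hr
Concentration = 50 units ÷ 46 mL = 1.086957 units/mL
Rate = 11.12727 units/hr ÷ 1.086957 units/mL = 10.23709 mL/hr
Volume infused so far = 10.23709 mL/hr × 2.5 hr = 25.59273 mL
Volume remaining = 46 − 25.59273 = 20.40727 mL
New rate:
Dose = 0.082 units/kg/hr × 92.72727 kg = 7.603636 units/hr
Rate = 7.603636 units/hr ÷ 1.086957 units/mL = 6.995345 mL/hr
Time remaining = 20.40727 mL ÷ 6.995345 mL/hr = 2.917264 hr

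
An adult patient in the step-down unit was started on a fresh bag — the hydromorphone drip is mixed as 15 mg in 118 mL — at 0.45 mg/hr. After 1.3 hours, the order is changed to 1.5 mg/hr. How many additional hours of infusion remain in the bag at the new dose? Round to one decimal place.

9.6 hours

Initial rate:
Concentration = 15 mg ÷ 118 mL = 0.1271186 mg/mL
Rate = 0.45 mg/hr ÷ 0.1271186 mg/mL = 3.54 mL/hr
Volume infused so far = 3.54 mL/hr × 1.3 hr = 4.602 mL
Volume remaining = 118 − 4.602 = 113.398 mL
New rate:
Rate = 1.5 mg/hr ÷ 0.1271186 mg/mL = 11.8 mL/hr
Time remaining = 113.398 mL ÷ 11.8 mL/hr = 9.61 hr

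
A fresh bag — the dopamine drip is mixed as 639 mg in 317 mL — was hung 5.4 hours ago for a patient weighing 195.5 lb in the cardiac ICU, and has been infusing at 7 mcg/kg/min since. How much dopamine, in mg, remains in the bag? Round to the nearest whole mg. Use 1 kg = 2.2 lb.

437 mg

Weight = 195.5 lb ÷ 2.2 lb/kg = 88.86364 kg
Dose = 7 mcg/kg/min × 88.86364 kg = 622.0455 mcg/min
622.0455 mcg/min × 60 min/hr = 37322.73 mcg/hr
Concentration = 639 mg ÷ 317 mL = 2.015773 mg/mL = 2015.773 mcg/mL
Rate = 37322.73 mcg/hr ÷ 2015.773 mcg/mL = 18.51534 mL/hr
Volume infused = 18.51534 mL/hr × 5.4 hr = 99.98286 mL
Volume remaining = 317 − 99.98286 = 217.0171 mL
Drug remaining = 217.0171 mL × 2015.773 mcg/mL = 437457.3 mcg = 437.4573 mg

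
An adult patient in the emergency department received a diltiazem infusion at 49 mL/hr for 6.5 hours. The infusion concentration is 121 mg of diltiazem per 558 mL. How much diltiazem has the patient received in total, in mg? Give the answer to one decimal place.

69.1 mg

Concentration = 121 mg ÷ 558 mL = 0.2168459 mg/mL
Drug rate = 49 mL/hr × 0.2168459 mg/mL = 10.62545 mg/hr
Total = 10.62545 mg/hr × 6.5 hr = 69.06541 mg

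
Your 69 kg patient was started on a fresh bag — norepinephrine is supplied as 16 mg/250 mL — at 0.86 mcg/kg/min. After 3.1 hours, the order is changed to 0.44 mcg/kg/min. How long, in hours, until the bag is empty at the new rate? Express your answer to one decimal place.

Initial rate:
Dose = 0.86 mcg/kg/min × 69 kg = 59.34 mcg/min
59.34 mcg/min × 60 min/hr = 3560.4 mcg/hr
Concentration = 16 mg ÷ 250 mL = 0.064 mg/mL = 64 mcg/mL
Rate = 3560.4 mcg/hr ÷ 64 mcg/mL = 55.63125 mL/hr
Volume infused so far = 55.63125 mL/hr × 3.1 hr = 172.4569 mL
Volume remaining = 250 − 172.4569 = 77.54313 mL
New rate:
Dose = 0.44 mcg/kg/min × 69 kg = 30.36 mcg/min
30.36 mcg/min × 60 min/hr = 1821.6 mcg/hr
Rate = 1821.6 mcg/hr ÷ 64 mcg/mL = 28.4625 mL/hr
Time remaining = 77.54313 mL ÷ 28.4625 mL/hr = 2.724396 hr

2.7 hours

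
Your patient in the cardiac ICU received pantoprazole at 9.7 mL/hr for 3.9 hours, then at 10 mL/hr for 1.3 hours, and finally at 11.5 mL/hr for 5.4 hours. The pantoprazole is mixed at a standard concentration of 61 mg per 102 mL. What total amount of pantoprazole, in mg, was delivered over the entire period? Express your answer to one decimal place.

Concentration = 61 mg ÷ 102 mL = 0.5980392 mg/mL
Stage 1: 9.7 mL/hr × 3.9 hr = 37.83 mL → 37.83 mL × 0.5980392 mg/mL = 22.62382 mg
Stage 2: 10 mL/hr × 1.3 hr = 13 mL → 13 mL × 0.5980392 mg/mL = 7.77451 mg
Stage 3: 11.5 mL/hr × 5.4 hr = 62.1 mL → 62.1 mL × 0.5980392 mg/mL = 37.13824 mg
Total = 22.62382 + 7.77451 + 37.13824 = 67.53657 mg

67.5 mg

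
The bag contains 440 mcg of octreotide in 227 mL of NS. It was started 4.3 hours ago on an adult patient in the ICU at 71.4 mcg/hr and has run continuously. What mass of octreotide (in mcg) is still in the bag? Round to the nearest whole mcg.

133 mcg

Concentration = 440 mcg ÷ 227 mL = 1.938326 mcg/mL
Rate = 71.4 mcg/hr ÷ 1.938326 mcg/mL = 36.83591 mL/hr
Volume infused = 36.83591 mL/hr × 4.3 hr = 158.3944 mL
Volume remaining = 227 − 158.3944 = 68.60559 mL
Drug remaining = 68.60559 mL × 1.938326 mcg/mL = 132.98 mcg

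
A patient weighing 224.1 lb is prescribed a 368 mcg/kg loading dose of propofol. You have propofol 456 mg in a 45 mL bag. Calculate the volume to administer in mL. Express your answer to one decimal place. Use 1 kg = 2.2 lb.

3.7 mL

Weight = 224.1 lb ÷ 2.2 lb/kg = 101.8636 kg
Dose = 368 mcg/kg × 101.8636 kg = 37485.82 mcg
Concentration = 456 mg ÷ 45 mL = 10.13333 mg/mL = 10133.33 mcg/mL
Volume = 37485.82 mcg ÷ 10133.33 mcg/mL = 3.699258 mL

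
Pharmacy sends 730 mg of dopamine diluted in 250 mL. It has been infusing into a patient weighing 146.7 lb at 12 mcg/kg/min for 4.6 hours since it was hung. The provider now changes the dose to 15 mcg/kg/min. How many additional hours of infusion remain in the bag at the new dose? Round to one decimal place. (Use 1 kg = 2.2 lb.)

Initial rate:
Weight = 146.7 lb ÷ 2.2 lb/kg = 66.68182 kg
Dose = 12 mcg/kg/min × 66.68182 kg = 800.1818 mcg/min
800.1818 mcg/min × 60 min/hr = 48010.91 mcg/hr
Concentration = 730 mg ÷ 250 mL = 2.92 mg/mL = 2920 mcg/mL
Rate = 48010.91 mcg/hr ÷ 2920 mcg/mL = 16.44209 mL/hr
Volume infused so far = 16.44209 mL/hr × 4.6 hr = 75.63362 mL
Volume remaining = 250 − 75.63362 = 174.3664 mL
New rate:
Dose = 15 mcg/kg/min × 66.68182 kg = 1000.227 mcg/min
1000.227 mcg/min × 60 min/hr = 60013.64 mcg/hr
Rate = 60013.64 mcg/hr ÷ 2920 mcg/mL = 20.55262 mL/hr
Time remaining = 174.3664 mL ÷ 20.55262 mL/hr = 8.483902 hr

8.5 hours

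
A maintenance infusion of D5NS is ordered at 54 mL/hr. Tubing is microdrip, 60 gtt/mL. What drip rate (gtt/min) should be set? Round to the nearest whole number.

54 mL/hr ÷ 60 min/hr = 0.9 mL/min
0.9 mL/min × 60 gtt/mL = 54 gtt/min

54 gtt/min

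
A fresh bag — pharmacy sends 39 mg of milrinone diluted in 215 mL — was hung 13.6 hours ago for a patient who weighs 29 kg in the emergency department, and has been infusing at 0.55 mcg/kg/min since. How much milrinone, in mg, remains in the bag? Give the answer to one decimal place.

26.0 mg

Dose = 0.55 mcg/kg/min × 29 kg = 15.95 mcg/min
15.95 mcg/min × 60 min/hr = 957 mcg/hr
Concentration = 39 mg ÷ 215 mL = 0.1813953 mg/mL = 181.3953 mcg/mL
Rate = 957 mcg/hr ÷ 181.3953 mcg/mL = 5.275769 mL/hr
Volume infused = 5.275769 mL/hr × 13.6 hr = 71.75046 mL
Volume remaining = 215 − 71.75046 = 143.2495 mL
Drug remaining = 143.2495 mL × 181.3953 mcg/mL = 25984.8 mcg = 25.9848 mg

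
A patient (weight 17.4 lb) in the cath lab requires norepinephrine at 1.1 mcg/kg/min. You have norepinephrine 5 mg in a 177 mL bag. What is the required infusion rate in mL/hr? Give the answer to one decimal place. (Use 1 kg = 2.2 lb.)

18.5 mL/hr

Weight = 17.4 lb ÷ 2.2 lb/kg = 7.909091 kg
Dose = 1.1 mcg/kg/min × 7.909091 kg = 8.7 mcg/min
8.7 mcg/min × 60 min/hr = 522 mcg/hr
Concentration = 5 mg ÷ 177 mL = 0.02824859 mg/mL = 28.24859 mcg/mL
Rate = 522 mcg/hr ÷ 28.24859 mcg/mL = 18.4788 mL/hr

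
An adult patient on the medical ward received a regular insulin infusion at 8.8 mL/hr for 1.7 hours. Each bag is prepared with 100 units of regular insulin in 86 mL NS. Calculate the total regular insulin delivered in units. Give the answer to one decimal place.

17.4 units

Concentration = 100 units ÷ 86 mL = 1.162791 units/mL
Drug rate = 8.8 mL/hr × 1.162791 units/mL = 10.23256 units/hr
Total = 10.23256 units/hr × 1.7 hr = 17.39535 units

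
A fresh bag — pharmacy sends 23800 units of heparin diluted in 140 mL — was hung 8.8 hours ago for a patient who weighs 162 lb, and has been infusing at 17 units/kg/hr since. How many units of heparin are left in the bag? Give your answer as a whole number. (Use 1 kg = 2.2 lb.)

Weight = 162 lb ÷ 2.2 lb/kg = 73.63636 kg
Dose = 17 units/kg/hr × 73.63636 kg = 1251.818 units/hr
Concentration = 23800 units ÷ 140 mL = 170 units/mL
Rate = 1251.818 units/hr ÷ 170 units/mL = 7.363636 mL/hr
Volume infused = 7.363636 mL/hr × 8.8 hr = 64.8 mL
Volume remaining = 140 − 64.8 = 75.2 mL
Drug remaining = 75.2 mL × 170 units/mL = 12784 units

12784 units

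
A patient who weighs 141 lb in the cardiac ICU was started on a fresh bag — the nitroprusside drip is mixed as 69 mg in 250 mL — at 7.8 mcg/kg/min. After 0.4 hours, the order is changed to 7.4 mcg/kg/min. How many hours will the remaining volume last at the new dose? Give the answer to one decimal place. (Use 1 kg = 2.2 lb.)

Initial rate:
Weight = 141 lb ÷ 2.2 lb/kg = 64.09091 kg
Dose = 7.8 mcg/kg/min × 64.09091 kg = 499.9091 mcg/min
499.9091 mcg/min × 60 min/hr = 29994.55 mcg/hr
Concentration = 69 mg ÷ 250 mL = 0.276 mg/mL = 276 mcg/mL
Rate = 29994.55 mcg/hr ÷ 276 mcg/mL = 108.6759 mL/hr
Volume infused so far = 108.6759 mL/hr × 0.4 hr = 43.47036 mL
Volume remaining = 250 − 43.47036 = 206.5296 mL
New rate:
Dose = 7.4 mcg/kg/min × 64.09091 kg = 474.2727 mcg/min
474.2727 mcg/min × 60 min/hr = 28456.36 mcg/hr
Rate = 28456.36 mcg/hr ÷ 276 mcg/mL = 103.1028 mL/hr
Time remaining = 206.5296 mL ÷ 103.1028 mL/hr = 2.003144 hr

2.0 hours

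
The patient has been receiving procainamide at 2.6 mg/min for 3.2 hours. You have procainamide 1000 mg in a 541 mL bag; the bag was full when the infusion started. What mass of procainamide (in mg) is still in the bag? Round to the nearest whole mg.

501 mg

2.6 mg/min × 60 min/hr = 156 mg/hr
Concentration = 1000 mg ÷ 541 mL = 1.848429 mg/mL
Rate = 156 mg/hr ÷ 1.848429 mg/mL = 84.396 mL/hr
Volume infused = 84.396 mL/hr × 3.2 hr = 270.0672 mL
Volume remaining = 541 − 270.0672 = 270.9328 mL
Drug remaining = 270.9328 mL × 1.848429 mg/mL = 500.8 mg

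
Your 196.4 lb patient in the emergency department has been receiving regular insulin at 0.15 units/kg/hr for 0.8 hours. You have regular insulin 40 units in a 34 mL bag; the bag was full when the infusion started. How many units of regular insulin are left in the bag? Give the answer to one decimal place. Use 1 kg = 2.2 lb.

29.3 units

Weight = 196.4 lb ÷ 2.2 lb/kg = 89.27273 kg
Dose = 0.15 units/kg/hr × 89.27273 kg = 13.39091 units/hr
Concentration = 40 units ÷ 34 mL = 1.176471 units/mL
Rate = 13.39091 units/hr ÷ 1.176471 units/mL = 11.38227 mL/hr
Volume infused = 11.38227 mL/hr × 0.8 hr = 9.105818 mL
Volume remaining = 34 − 9.105818 = 24.89418 mL
Drug remaining = 24.89418 mL × 1.176471 units/mL = 29.28727 units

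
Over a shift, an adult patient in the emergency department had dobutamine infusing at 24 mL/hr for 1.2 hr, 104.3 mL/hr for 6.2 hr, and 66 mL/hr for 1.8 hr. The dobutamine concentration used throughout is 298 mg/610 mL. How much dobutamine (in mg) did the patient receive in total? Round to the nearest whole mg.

Concentration = 298 mg ÷ 610 mL = 0.4885246 mg/mL
Stage 1: 24 mL/hr × 1.2 hr = 28.8 mL → 28.8 mL × 0.4885246 mg/mL = 14.06951 mg
Stage 2: 104.3 mL/hr × 6.2 hr = 646.66 mL → 646.66 mL × 0.4885246 mg/mL = 315.9093 mg
Stage 3: 66 mL/hr × 1.8 hr = 118.8 mL → 118.8 mL × 0.4885246 mg/mL = 58.03672 mg
Total = 14.06951 + 315.9093 + 58.03672 = 388.0155 mg

388 mg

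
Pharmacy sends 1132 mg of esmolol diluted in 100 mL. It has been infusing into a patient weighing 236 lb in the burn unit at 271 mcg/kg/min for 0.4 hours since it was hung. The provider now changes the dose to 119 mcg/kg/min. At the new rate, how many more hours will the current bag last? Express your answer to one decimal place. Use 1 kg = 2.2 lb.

0.6 hours

Initial rate:
Weight = 236 lb ÷ 2.2 lb/kg = 107.2727 kg
Dose = 271 mcg/kg/min × 107.2727 kg = 29070.91 mcg/min
29070.91 mcg/min × 60 min/hr = 1744255 mcg/hr
Concentration = 1132 mg ÷ 100 mL = 11.32 mg/mL = 11320 mcg/mL
Rate = 1744255 mcg/hr ÷ 11320 mcg/mL = 154.0861 mL/hr
Volume infused so far = 154.0861 mL/hr × 0.4 hr = 61.63444 mL
Volume remaining = 100 − 61.63444 = 38.36556 mL
New rate:
Dose = 119 mcg/kg/min × 107.2727 kg = 12765.45 mcg/min
12765.45 mcg/min × 60 min/hr = 765927.3 mcg/hr
Rate = 765927.3 mcg/hr ÷ 11320 mcg/mL = 67.66142 mL/hr
Time remaining = 38.36556 mL ÷ 67.66142 mL/hr = 0.5670227 hr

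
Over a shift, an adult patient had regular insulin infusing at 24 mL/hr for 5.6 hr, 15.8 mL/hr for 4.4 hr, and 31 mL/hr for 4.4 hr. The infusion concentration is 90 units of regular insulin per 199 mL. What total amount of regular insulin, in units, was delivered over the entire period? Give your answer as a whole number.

Concentration = 90 units ÷ 199 mL = 0.4522613 units/mL
Stage 1: 24 mL/hr × 5.6 hr = 134.4 mL → 134.4 mL × 0.4522613 units/mL = 60.78392 units
Stage 2: 15.8 mL/hr × 4.4 hr = 69.52 mL → 69.52 mL × 0.4522613 units/mL = 31.44121 units
Stage 3: 31 mL/hr × 4.4 hr = 136.4 mL → 136.4 mL × 0.4522613 units/mL = 61.68844 units
Total = 60.78392 + 31.44121 + 61.68844 = 153.9136 units

154 units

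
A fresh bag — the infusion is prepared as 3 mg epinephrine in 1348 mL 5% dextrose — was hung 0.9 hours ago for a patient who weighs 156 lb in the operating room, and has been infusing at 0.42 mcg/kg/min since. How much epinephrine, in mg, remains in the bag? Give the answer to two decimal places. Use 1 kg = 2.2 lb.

Weight = 156 lb ÷ 2.2 lb/kg = 70.90909 kg
Dose = 0.42 mcg/kg/min × 70.90909 kg = 29.78182 mcg/min
29.78182 mcg/min × 60 min/hr = 1786.909 mcg/hr
Concentration = 3 mg ÷ 1348 mL = 0.002225519 mg/mL = 2.225519 mcg/mL
Rate = 1786.909 mcg/hr ÷ 2.225519 mcg/mL = 802.9178 mL/hr
Volume infused = 802.9178 mL/hr × 0.9 hr = 722.626 mL
Volume remaining = 1348 − 722.626 = 625.374 mL
Drug remaining = 625.374 mL × 2.225519 mcg/mL = 1391.782 mcg = 1.391782 mg

1.39 mg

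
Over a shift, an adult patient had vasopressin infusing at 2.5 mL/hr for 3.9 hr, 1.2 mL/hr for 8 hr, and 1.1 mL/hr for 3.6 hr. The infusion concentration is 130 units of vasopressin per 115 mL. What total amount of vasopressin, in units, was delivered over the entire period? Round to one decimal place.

Concentration = 130 units ÷ 115 mL = 1.130435 units/mL
Stage 1: 2.5 mL/hr × 3.9 hr = 9.75 mL → 9.75 mL × 1.130435 units/mL = 11.02174 units
Stage 2: 1.2 mL/hr × 8 hr = 9.6 mL → 9.6 mL × 1.130435 units/mL = 10.85217 units
Stage 3: 1.1 mL/hr × 3.6 hr = 3.96 mL → 3.96 mL × 1.130435 units/mL = 4.476522 units
Total = 11.02174 + 10.85217 + 4.476522 = 26.35043 units

26.4 units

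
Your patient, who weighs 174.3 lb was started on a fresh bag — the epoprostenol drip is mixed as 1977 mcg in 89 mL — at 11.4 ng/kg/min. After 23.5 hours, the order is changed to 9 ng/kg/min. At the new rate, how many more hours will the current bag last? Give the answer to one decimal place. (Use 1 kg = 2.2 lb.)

Initial rate:
Weight = 174.3 lb ÷ 2.2 lb/kg = 79.22727 kg
Dose = 11.4 ng/kg/min × 79.22727 kg = 903.1909 ng/min
903.1909 ng/min × 60 min/hr = 54191.45 ng/hr
Concentration = 1977 mcg ÷ 89 mL = 22.21348 mcg/mL = 22213.48 ng/mL
Rate = 54191.45 ng/hr ÷ 22213.48 ng/mL = 2.439575 mL/hr
Volume infused so far = 2.439575 mL/hr × 23.5 hr = 57.33001 mL
Volume remaining = 89 − 57.33001 = 31.66999 mL
New rate:
Dose = 9 ng/kg/min × 79.22727 kg = 713.0455 ng/min
713.0455 ng/min × 60 min/hr = 42782.73 ng/hr
Rate = 42782.73 ng/hr ÷ 22213.48 ng/mL = 1.92598 mL/hr
Time remaining = 31.66999 mL ÷ 1.92598 mL/hr = 16.44357 hr

16.4 hours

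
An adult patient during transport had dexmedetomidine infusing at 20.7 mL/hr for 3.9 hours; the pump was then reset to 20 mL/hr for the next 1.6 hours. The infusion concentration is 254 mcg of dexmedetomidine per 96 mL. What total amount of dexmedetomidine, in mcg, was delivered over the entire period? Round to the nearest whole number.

298 mcg

Concentration = 254 mcg ÷ 96 mL = 2.645833 mcg/mL
Stage 1: 20.7 mL/hr × 3.9 hr = 80.73 mL → 80.73 mL × 2.645833 mcg/mL = 213.5981 mcg
Stage 2: 20 mL/hr × 1.6 hr = 32 mL → 32 mL × 2.645833 mcg/mL = 84.66667 mcg
Total = 213.5981 + 84.66667 = 298.2648 mcg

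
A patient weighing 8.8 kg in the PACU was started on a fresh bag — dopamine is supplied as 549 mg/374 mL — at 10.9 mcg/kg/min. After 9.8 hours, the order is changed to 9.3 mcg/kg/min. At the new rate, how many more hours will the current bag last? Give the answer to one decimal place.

100.3 hours

Initial rate:
Dose = 10.9 mcg/kg/min × 8.8 kg = 95.92 mcg/min
95.92 mcg/min × 60 min/hr = 5755.2 mcg/hr
Concentration = 549 mg ÷ 374 mL = 1.467914 mg/mL = 1467.914 mcg/mL
Rate = 5755.2 mcg/hr ÷ 1467.914 mcg/mL = 3.920664 mL/hr
Volume infused so far = 3.920664 mL/hr × 9.8 hr = 38.42251 mL
Volume remaining = 374 − 38.42251 = 335.5775 mL
New rate:
Dose = 9.3 mcg/kg/min × 8.8 kg = 81.84 mcg/min
81.84 mcg/min × 60 min/hr = 4910.4 mcg/hr
Rate = 4910.4 mcg/hr ÷ 1467.914 mcg/mL = 3.345154 mL/hr
Time remaining = 335.5775 mL ÷ 3.345154 mL/hr = 100.3175 hr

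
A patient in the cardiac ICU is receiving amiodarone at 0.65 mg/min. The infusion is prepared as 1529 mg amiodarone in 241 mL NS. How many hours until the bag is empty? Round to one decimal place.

0.65 mg/min × 60 min/hr = 39 mg/hr
Concentration = 1529 mg ÷ 241 mL = 6.344398 mg/mL
Rate = 39 mg/hr ÷ 6.344398 mg/mL = 6.147155 mL/hr
Duration = 241 mL ÷ 6.147155 mL/hr = 39.20513 hr

39.2 hours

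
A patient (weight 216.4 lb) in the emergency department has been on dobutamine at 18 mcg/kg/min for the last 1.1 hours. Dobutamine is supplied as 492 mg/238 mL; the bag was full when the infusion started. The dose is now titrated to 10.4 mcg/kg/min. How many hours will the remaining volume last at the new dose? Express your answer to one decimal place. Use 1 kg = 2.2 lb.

6.1 hours

Initial rate:
Weight = 216.4 lb ÷ 2.2 lb/kg = 98.36364 kg
Dose = 18 mcg/kg/min × 98.36364 kg = 1770.545 mcg/min
1770.545 mcg/min × 60 min/hr = 106232.7 mcg/hr
Concentration = 492 mg ÷ 238 mL = 2.067227 mg/mL = 2067.227 mcg/mL
Rate = 106232.7 mcg/hr ÷ 2067.227 mcg/mL = 51.389 mL/hr
Volume infused so far = 51.389 mL/hr × 1.1 hr = 56.5279 mL
Volume remaining = 238 − 56.5279 = 181.4721 mL
New rate:
Dose = 10.4 mcg/kg/min × 98.36364 kg = 1022.982 mcg/min
1022.982 mcg/min × 60 min/hr = 61378.91 mcg/hr
Rate = 61378.91 mcg/hr ÷ 2067.227 mcg/mL = 29.69142 mL/hr
Time remaining = 181.4721 mL ÷ 29.69142 mL/hr = 6.111937 hr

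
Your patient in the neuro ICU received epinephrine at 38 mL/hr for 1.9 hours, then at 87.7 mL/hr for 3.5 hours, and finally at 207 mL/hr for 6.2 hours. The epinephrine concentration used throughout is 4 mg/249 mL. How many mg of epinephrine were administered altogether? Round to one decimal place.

Concentration = 4 mg ÷ 249 mL = 0.01606426 mg/mL
Stage 1: 38 mL/hr × 1.9 hr = 72.2 mL → 72.2 mL × 0.01606426 mg/mL = 1.159839 mg
Stage 2: 87.7 mL/hr × 3.5 hr = 306.95 mL → 306.95 mL × 0.01606426 mg/mL = 4.930924 mg
Stage 3: 207 mL/hr × 6.2 hr = 1283.4 mL → 1283.4 mL × 0.01606426 mg/mL = 20.61687 mg
Total = 1.159839 + 4.930924 + 20.61687 = 26.70763 mg

26.7 mg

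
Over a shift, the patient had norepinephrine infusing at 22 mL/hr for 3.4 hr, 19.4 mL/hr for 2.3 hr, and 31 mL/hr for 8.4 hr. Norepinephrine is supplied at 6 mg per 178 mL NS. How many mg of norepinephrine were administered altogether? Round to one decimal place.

12.8 mg

Concentration = 6 mg ÷ 178 mL = 0.03370787 mg/mL
Stage 1: 22 mL/hr × 3.4 hr = 74.8 mL → 74.8 mL × 0.03370787 mg/mL = 2.521348 mg
Stage 2: 19.4 mL/hr × 2.3 hr = 44.62 mL → 44.62 mL × 0.03370787 mg/mL = 1.504045 mg
Stage 3: 31 mL/hr × 8.4 hr = 260.4 mL → 260.4 mL × 0.03370787 mg/mL = 8.777528 mg
Total = 2.521348 + 1.504045 + 8.777528 = 12.80292 mg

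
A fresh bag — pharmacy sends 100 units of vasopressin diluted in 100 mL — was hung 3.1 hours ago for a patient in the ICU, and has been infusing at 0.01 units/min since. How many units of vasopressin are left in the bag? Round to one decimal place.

0.01 units/min × 60 min/hr = 0.6 units/hr
Concentration = 100 units ÷ 100 mL = 1 units/mL
Rate = 0.6 units/hr ÷ 1 units/mL = 0.6 mL/hr
Volume infused = 0.6 mL/hr × 3.1 hr = 1.86 mL
Volume remaining = 100 − 1.86 = 98.14 mL
Drug remaining = 98.14 mL × 1 units/mL = 98.14 units

98.1 units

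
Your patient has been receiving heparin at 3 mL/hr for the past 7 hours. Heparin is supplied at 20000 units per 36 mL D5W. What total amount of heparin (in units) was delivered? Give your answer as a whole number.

Concentration = 20000 units ÷ 36 mL = 555.5556 units/mL
Drug rate = 3 mL/hr × 555.5556 units/mL = 1666.667 units/hr
Total = 1666.667 units/hr × 7 hr = 11666.67 units

11667 units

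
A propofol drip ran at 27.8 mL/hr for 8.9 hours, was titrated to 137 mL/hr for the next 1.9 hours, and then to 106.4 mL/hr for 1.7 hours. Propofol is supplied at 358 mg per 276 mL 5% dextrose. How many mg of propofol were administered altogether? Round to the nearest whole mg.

893 mg

Concentration = 358 mg ÷ 276 mL = 1.297101 mg/mL
Stage 1: 27.8 mL/hr × 8.9 hr = 247.42 mL → 247.42 mL × 1.297101 mg/mL = 320.9288 mg
Stage 2: 137 mL/hr × 1.9 hr = 260.3 mL → 260.3 mL × 1.297101 mg/mL = 337.6355 mg
Stage 3: 106.4 mL/hr × 1.7 hr = 180.88 mL → 180.88 mL × 1.297101 mg/mL = 234.6197 mg
Total = 320.9288 + 337.6355 + 234.6197 = 893.1841 mg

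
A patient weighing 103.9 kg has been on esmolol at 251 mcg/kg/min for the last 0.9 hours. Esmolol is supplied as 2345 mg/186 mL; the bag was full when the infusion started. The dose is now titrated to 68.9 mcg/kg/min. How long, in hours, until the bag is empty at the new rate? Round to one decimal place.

2.2 hours

Initial rate:
Dose = 251 mcg/kg/min × 103.9 kg = 26078.9 mcg/min
26078.9 mcg/min × 60 min/hr = 1564734 mcg/hr
Concentration = 2345 mg ÷ 186 mL = 12.60753 mg/mL = 12607.53 mcg/mL
Rate = 1564734 mcg/hr ÷ 12607.53 mcg/mL = 124.1111 mL/hr
Volume infused so far = 124.1111 mL/hr × 0.9 hr = 111.7 mL
Volume remaining = 186 − 111.7 = 74.30001 mL
New rate:
Dose = 68.9 mcg/kg/min × 103.9 kg = 7158.71 mcg/min
7158.71 mcg/min × 60 min/hr = 429522.6 mcg/hr
Rate = 429522.6 mcg/hr ÷ 12607.53 mcg/mL = 34.06874 mL/hr
Time remaining = 74.30001 mL ÷ 34.06874 mL/hr = 2.180885 hr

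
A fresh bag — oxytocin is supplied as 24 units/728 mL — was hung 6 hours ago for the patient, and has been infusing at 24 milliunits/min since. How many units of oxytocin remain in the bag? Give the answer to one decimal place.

15.4 units

24 milliunits/min × 60 min/hr = 1440 milliunits/hr
Concentration = 24 units ÷ 728 mL = 0.03296703 units/mL = 32.96703 milliunits/mL
Rate = 1440 milliunits/hr ÷ 32.96703 milliunits/mL = 43.68 mL/hr
Volume infused = 43.68 mL/hr × 6 hr = 262.08 mL
Volume remaining = 728 − 262.08 = 465.92 mL
Drug remaining = 465.92 mL × 32.96703 milliunits/mL = 15360 milliunits = 15.36 units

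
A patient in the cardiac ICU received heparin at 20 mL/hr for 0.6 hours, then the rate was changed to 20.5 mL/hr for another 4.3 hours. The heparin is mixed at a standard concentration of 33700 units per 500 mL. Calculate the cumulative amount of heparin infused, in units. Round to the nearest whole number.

6750 units

Concentration = 33700 units ÷ 500 mL = 67.4 units/mL
Stage 1: 20 mL/hr × 0.6 hr = 12 mL → 12 mL × 67.4 units/mL = 808.8 units
Stage 2: 20.5 mL/hr × 4.3 hr = 88.15 mL → 88.15 mL × 67.4 units/mL = 5941.31 units
Total = 808.8 + 5941.31 = 6750.11 units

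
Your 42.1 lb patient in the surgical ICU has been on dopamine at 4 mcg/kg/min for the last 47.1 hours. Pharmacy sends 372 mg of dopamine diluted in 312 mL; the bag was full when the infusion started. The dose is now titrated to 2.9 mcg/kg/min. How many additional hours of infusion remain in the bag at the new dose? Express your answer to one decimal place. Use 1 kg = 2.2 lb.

Initial rate:
Weight = 42.1 lb ÷ 2.2 lb/kg = 19.13636 kg
Dose = 4 mcg/kg/min × 19.13636 kg = 76.54545 mcg/min
76.54545 mcg/min × 60 min/hr = 4592.727 mcg/hr
Concentration = 372 mg ÷ 312 mL = 1.192308 mg/mL = 1192.308 mcg/mL
Rate = 4592.727 mcg/hr ÷ 1192.308 mcg/mL = 3.851965 mL/hr
Volume infused so far = 3.851965 mL/hr × 47.1 hr = 181.4275 mL
Volume remaining = 312 − 181.4275 = 130.5725 mL
New rate:
Dose = 2.9 mcg/kg/min × 19.13636 kg = 55.49545 mcg/min
55.49545 mcg/min × 60 min/hr = 3329.727 mcg/hr
Rate = 3329.727 mcg/hr ÷ 1192.308 mcg/mL = 2.792674 mL/hr
Time remaining = 130.5725 mL ÷ 2.792674 mL/hr = 46.75534 hr

46.8 hours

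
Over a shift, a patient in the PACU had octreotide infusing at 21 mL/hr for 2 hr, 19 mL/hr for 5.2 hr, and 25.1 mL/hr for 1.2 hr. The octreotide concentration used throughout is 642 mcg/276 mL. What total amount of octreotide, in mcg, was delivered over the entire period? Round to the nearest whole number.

398 mcg

Concentration = 642 mcg ÷ 276 mL = 2.326087 mcg/mL
Stage 1: 21 mL/hr × 2 hr = 42 mL → 42 mL × 2.326087 mcg/mL = 97.69565 mcg
Stage 2: 19 mL/hr × 5.2 hr = 98.8 mL → 98.8 mL × 2.326087 mcg/mL = 229.8174 mcg
Stage 3: 25.1 mL/hr × 1.2 hr = 30.12 mL → 30.12 mL × 2.326087 mcg/mL = 70.06174 mcg
Total = 97.69565 + 229.8174 + 70.06174 = 397.5748 mcg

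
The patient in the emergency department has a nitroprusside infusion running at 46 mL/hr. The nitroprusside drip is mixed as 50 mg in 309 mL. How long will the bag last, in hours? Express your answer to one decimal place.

Duration = 309 mL ÷ 46 mL/hr = 6.717391 hr

6.7 hours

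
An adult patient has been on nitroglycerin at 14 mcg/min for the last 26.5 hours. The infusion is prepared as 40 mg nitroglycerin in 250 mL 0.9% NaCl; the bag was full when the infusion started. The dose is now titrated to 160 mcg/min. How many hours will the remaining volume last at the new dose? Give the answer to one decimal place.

1.8 hours

Initial rate:
14 mcg/min × 60 min/hr = 840 mcg/hr
Concentration = 40 mg ÷ 250 mL = 0.16 mg/mL = 160 mcg/mL
Rate = 840 mcg/hr ÷ 160 mcg/mL = 5.25 mL/hr
Volume infused so far = 5.25 mL/hr × 26.5 hr = 139.125 mL
Volume remaining = 250 − 139.125 = 110.875 mL
New rate:
160 mcg/min × 60 min/hr = 9600 mcg/hr
Rate = 9600 mcg/hr ÷ 160 mcg/mL = 60 mL/hr
Time remaining = 110.875 mL ÷ 60 mL/hr = 1.847917 hr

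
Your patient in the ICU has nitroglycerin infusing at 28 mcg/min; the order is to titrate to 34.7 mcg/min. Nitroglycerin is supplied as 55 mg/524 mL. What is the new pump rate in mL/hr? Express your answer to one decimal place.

19.8 mL/hr

34.7 mcg/min × 60 min/hr = 2082 mcg/hr
Concentration = 55 mg ÷ 524 mL = 0.1049618 mg/mL = 104.9618 mcg/mL
Rate = 2082 mcg/hr ÷ 104.9618 mcg/mL = 19.83578 mL/hr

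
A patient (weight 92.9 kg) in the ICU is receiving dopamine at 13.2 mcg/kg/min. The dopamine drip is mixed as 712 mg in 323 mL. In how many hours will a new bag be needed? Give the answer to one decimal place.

Dose = 13.2 mcg/kg/min × 92.9 kg = 1226.28 mcg/min
1226.28 mcg/min × 60 min/hr = 73576.8 mcg/hr
Concentration = 712 mg ÷ 323 mL = 2.204334 mg/mL = 2204.334 mcg/mL
Rate = 73576.8 mcg/hr ÷ 2204.334 mcg/mL = 33.37824 mL/hr
Duration = 323 mL ÷ 33.37824 mL/hr = 9.676963 hr

9.7 hours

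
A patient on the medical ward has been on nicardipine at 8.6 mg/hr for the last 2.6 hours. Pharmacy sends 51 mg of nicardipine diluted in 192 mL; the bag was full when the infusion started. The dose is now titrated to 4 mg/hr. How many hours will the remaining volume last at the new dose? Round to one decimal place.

Initial rate:
Concentration = 51 mg ÷ 192 mL = 0.265625 mg/mL
Rate = 8.6 mg/hr ÷ 0.265625 mg/mL = 32.37647 mL/hr
Volume infused so far = 32.37647 mL/hr × 2.6 hr = 84.17882 mL
Volume remaining = 192 − 84.17882 = 107.8212 mL
New rate:
Rate = 4 mg/hr ÷ 0.265625 mg/mL = 15.05882 mL/hr
Time remaining = 107.8212 mL ÷ 15.05882 mL/hr = 7.16 hr

7.2 hours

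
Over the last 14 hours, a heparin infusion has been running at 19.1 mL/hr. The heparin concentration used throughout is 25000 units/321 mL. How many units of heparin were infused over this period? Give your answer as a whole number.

Concentration = 25000 units ÷ 321 mL = 77.88162 units/mL
Drug rate = 19.1 mL/hr × 77.88162 units/mL = 1487.539 units/hr
Total = 1487.539 units/hr × 14 hr = 20825.55 units

20826 units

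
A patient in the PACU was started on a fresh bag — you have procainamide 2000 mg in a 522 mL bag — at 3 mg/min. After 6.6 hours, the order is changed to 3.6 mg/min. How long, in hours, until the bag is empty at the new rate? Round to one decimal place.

3.8 hours

Initial rate:
3 mg/min × 60 min/hr = 180 mg/hr
Concentration = 2000 mg ÷ 522 mL = 3.831418 mg/mL
Rate = 180 mg/hr ÷ 3.831418 mg/mL = 46.98 mL/hr
Volume infused so far = 46.98 mL/hr × 6.6 hr = 310.068 mL
Volume remaining = 522 − 310.068 = 211.932 mL
New rate:
3.6 mg/min × 60 min/hr = 216 mg/hr
Rate = 216 mg/hr ÷ 3.831418 mg/mL = 56.376 mL/hr
Time remaining = 211.932 mL ÷ 56.376 mL/hr = 3.759259 hr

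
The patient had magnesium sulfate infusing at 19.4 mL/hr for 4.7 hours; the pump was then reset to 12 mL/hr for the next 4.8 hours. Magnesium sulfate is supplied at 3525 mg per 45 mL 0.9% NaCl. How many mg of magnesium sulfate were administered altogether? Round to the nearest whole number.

11654 mg

Concentration = 3525 mg ÷ 45 mL = 78.33333 mg/mL
Stage 1: 19.4 mL/hr × 4.7 hr = 91.18 mL → 91.18 mL × 78.33333 mg/mL = 7142.433 mg
Stage 2: 12 mL/hr × 4.8 hr = 57.6 mL → 57.6 mL × 78.33333 mg/mL = 4512 mg
Total = 7142.433 + 4512 = 11654.43 mg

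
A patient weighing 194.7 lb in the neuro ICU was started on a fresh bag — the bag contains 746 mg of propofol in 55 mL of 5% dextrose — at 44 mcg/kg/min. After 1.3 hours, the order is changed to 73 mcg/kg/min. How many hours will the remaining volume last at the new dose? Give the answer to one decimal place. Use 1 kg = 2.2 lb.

Initial rate:
Weight = 194.7 lb ÷ 2.2 lb/kg = 88.5 kg
Dose = 44 mcg/kg/min × 88.5 kg = 3894 mcg/min
3894 mcg/min × 60 min/hr = 233640 mcg/hr
Concentration = 746 mg ÷ 55 mL = 13.56364 mg/mL = 13563.64 mcg/mL
Rate = 233640 mcg/hr ÷ 13563.64 mcg/mL = 17.22547 mL/hr
Volume infused so far = 17.22547 mL/hr × 1.3 hr = 22.39311 mL
Volume remaining = 55 − 22.39311 = 32.60689 mL
New rate:
Dose = 73 mcg/kg/min × 88.5 kg = 6460.5 mcg/min
6460.5 mcg/min × 60 min/hr = 387630 mcg/hr
Rate = 387630 mcg/hr ÷ 13563.64 mcg/mL = 28.57862 mL/hr
Time remaining = 32.60689 mL ÷ 28.57862 mL/hr = 1.140954 hr

1.1 hours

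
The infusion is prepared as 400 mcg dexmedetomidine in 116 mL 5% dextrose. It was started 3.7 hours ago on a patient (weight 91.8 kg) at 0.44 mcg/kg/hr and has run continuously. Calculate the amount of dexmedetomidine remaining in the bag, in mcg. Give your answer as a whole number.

251 mcg

Dose = 0.44 mcg/kg/hr × 91.8 kg = 40.392 mcg/hr
Concentration = 400 mcg ÷ 116 mL = 3.448276 mcg/mL
Rate = 40.392 mcg/hr ÷ 3.448276 mcg/mL = 11.71368 mL/hr
Volume infused = 11.71368 mL/hr × 3.7 hr = 43.34062 mL
Volume remaining = 116 − 43.34062 = 72.65938 mL
Drug remaining = 72.65938 mL × 3.448276 mcg/mL = 250.5496 mcg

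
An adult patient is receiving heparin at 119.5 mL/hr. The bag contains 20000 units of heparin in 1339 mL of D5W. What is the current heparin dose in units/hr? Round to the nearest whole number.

1785 units/hr

Concentration = 20000 units ÷ 1339 mL = 14.93652 units/mL
Drug rate = 119.5 mL/hr × 14.93652 units/mL = 1784.914 units/hr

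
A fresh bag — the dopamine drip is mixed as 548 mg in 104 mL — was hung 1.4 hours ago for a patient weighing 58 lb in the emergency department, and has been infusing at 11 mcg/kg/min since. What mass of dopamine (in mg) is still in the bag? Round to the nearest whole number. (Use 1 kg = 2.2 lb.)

Weight = 58 lb ÷ 2.2 lb/kg = 26.36364 kg
Dose = 11 mcg/kg/min × 26.36364 kg = 290 mcg/min
290 mcg/min × 60 min/hr = 17400 mcg/hr
Concentration = 548 mg ÷ 104 mL = 5.269231 mg/mL = 5269.231 mcg/mL
Rate = 17400 mcg/hr ÷ 5269.231 mcg/mL = 3.30219 mL/hr
Volume infused = 3.30219 mL/hr × 1.4 hr = 4.623066 mL
Volume remaining = 104 − 4.623066 = 99.37693 mL
Drug remaining = 99.37693 mL × 5269.231 mcg/mL = 523640 mcg = 523.64 mg

524 mg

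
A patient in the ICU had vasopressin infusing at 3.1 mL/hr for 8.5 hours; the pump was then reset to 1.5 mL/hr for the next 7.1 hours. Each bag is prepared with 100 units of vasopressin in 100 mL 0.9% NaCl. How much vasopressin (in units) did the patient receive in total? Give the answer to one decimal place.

Concentration = 100 units ÷ 100 mL = 1 units/mL
Stage 1: 3.1 mL/hr × 8.5 hr = 26.35 mL → 26.35 mL × 1 units/mL = 26.35 units
Stage 2: 1.5 mL/hr × 7.1 hr = 10.65 mL → 10.65 mL × 1 units/mL = 10.65 units
Total = 26.35 + 10.65 = 37 units

37.0 units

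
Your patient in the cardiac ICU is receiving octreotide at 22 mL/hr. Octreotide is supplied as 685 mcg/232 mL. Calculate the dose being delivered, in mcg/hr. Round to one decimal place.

65.0 mcg/hr

Concentration = 685 mcg ÷ 232 mL = 2.952586 mcg/mL
Drug rate = 22 mL/hr × 2.952586 mcg/mL = 64.9569 mcg/hr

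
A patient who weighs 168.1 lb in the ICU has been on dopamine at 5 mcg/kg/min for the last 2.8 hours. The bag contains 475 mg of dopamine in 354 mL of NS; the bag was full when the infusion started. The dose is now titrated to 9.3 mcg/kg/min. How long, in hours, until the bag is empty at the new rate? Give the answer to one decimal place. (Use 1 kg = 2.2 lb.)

9.6 hours

Initial rate:
Weight = 168.1 lb ÷ 2.2 lb/kg = 76.40909 kg
Dose = 5 mcg/kg/min × 76.40909 kg = 382.0455 mcg/min
382.0455 mcg/min × 60 min/hr = 22922.73 mcg/hr
Concentration = 475 mg ÷ 354 mL = 1.341808 mg/mL = 1341.808 mcg/mL
Rate = 22922.73 mcg/hr ÷ 1341.808 mcg/mL = 17.08346 mL/hr
Volume infused so far = 17.08346 mL/hr × 2.8 hr = 47.8337 mL
Volume remaining = 354 − 47.8337 = 306.1663 mL
New rate:
Dose = 9.3 mcg/kg/min × 76.40909 kg = 710.6045 mcg/min
710.6045 mcg/min × 60 min/hr = 42636.27 mcg/hr
Rate = 42636.27 mcg/hr ÷ 1341.808 mcg/mL = 31.77524 mL/hr
Time remaining = 306.1663 mL ÷ 31.77524 mL/hr = 9.635372 hr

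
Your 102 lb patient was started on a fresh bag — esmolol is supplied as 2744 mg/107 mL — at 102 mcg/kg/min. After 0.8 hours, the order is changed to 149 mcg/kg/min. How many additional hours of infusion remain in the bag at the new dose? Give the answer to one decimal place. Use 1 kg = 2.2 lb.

Initial rate:
Weight = 102 lb ÷ 2.2 lb/kg = 46.36364 kg
Dose = 102 mcg/kg/min × 46.36364 kg = 4729.091 mcg/min
4729.091 mcg/min × 60 min/hr = 283745.5 mcg/hr
Concentration = 2744 mg ÷ 107 mL = 25.64486 mg/mL = 25644.86 mcg/mL
Rate = 283745.5 mcg/hr ÷ 25644.86 mcg/mL = 11.06442 mL/hr
Volume infused so far = 11.06442 mL/hr × 0.8 hr = 8.851535 mL
Volume remaining = 107 − 8.851535 = 98.14847 mL
New rate:
Dose = 149 mcg/kg/min × 46.36364 kg = 6908.182 mcg/min
6908.182 mcg/min × 60 min/hr = 414490.9 mcg/hr
Rate = 414490.9 mcg/hr ÷ 25644.86 mcg/mL = 16.16273 mL/hr
Time remaining = 98.14847 mL ÷ 16.16273 mL/hr = 6.072518 hr

6.1 hours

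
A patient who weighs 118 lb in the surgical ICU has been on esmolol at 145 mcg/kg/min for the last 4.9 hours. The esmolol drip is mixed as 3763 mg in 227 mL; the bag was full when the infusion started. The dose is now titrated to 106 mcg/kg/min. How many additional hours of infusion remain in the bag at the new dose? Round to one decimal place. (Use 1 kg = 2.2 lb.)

4.3 hours

Initial rate:
Weight = 118 lb ÷ 2.2 lb/kg = 53.63636 kg
Dose = 145 mcg/kg/min × 53.63636 kg = 7777.273 mcg/min
7777.273 mcg/min × 60 min/hr = 466636.4 mcg/hr
Concentration = 3763 mg ÷ 227 mL = 16.57709 mg/mL = 16577.09 mcg/mL
Rate = 466636.4 mcg/hr ÷ 16577.09 mcg/mL = 28.14947 mL/hr
Volume infused so far = 28.14947 mL/hr × 4.9 hr = 137.9324 mL
Volume remaining = 227 − 137.9324 = 89.0676 mL
New rate:
Dose = 106 mcg/kg/min × 53.63636 kg = 5685.455 mcg/min
5685.455 mcg/min × 60 min/hr = 341127.3 mcg/hr
Rate = 341127.3 mcg/hr ÷ 16577.09 mcg/mL = 20.57823 mL/hr
Time remaining = 89.0676 mL ÷ 20.57823 mL/hr = 4.328243 hr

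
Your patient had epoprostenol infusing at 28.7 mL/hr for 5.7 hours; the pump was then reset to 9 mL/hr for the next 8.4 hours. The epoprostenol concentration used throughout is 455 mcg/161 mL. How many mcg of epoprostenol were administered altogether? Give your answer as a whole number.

Concentration = 455 mcg ÷ 161 mL = 2.826087 mcg/mL
Stage 1: 28.7 mL/hr × 5.7 hr = 163.59 mL → 163.59 mL × 2.826087 mcg/mL = 462.3196 mcg
Stage 2: 9 mL/hr × 8.4 hr = 75.6 mL → 75.6 mL × 2.826087 mcg/mL = 213.6522 mcg
Total = 462.3196 + 213.6522 = 675.9717 mcg

676 mcg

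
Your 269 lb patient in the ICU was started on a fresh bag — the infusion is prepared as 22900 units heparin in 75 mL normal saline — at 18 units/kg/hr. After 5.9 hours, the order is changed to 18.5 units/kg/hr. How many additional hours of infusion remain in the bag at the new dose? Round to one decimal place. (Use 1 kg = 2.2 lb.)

Initial rate:
Weight = 269 lb ÷ 2.2 lb/kg = 122.2727 kg
Dose = 18 units/kg/hr × 122.2727 kg = 2200.909 units/hr
Concentration = 22900 units ÷ 75 mL = 305.3333 units/mL
Rate = 2200.909 units/hr ÷ 305.3333 units/mL = 7.208218 mL/hr
Volume infused so far = 7.208218 mL/hr × 5.9 hr = 42.52848 mL
Volume remaining = 75 − 42.52848 = 32.47152 mL
New rate:
Dose = 18.5 units/kg/hr × 122.2727 kg = 2262.045 units/hr
Rate = 2262.045 units/hr ÷ 305.3333 units/mL = 7.408446 mL/hr
Time remaining = 32.47152 mL ÷ 7.408446 mL/hr = 4.38304 hr

4.4 hours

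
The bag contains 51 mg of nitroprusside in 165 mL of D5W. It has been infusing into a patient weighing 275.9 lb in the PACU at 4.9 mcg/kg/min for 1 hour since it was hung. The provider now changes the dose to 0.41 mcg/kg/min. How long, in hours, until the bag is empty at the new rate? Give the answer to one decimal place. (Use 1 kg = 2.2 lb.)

4.6 hours

Initial rate:
Weight = 275.9 lb ÷ 2.2 lb/kg = 125.4091 kg
Dose = 4.9 mcg/kg/min × 125.4091 kg = 614.5045 mcg/min
614.5045 mcg/min × 60 min/hr = 36870.27 mcg/hr
Concentration = 51 mg ÷ 165 mL = 0.3090909 mg/mL = 309.0909 mcg/mL
Rate = 36870.27 mcg/hr ÷ 309.0909 mcg/mL = 119.2862 mL/hr
Volume infused so far = 119.2862 mL/hr × 1 hr = 119.2862 mL
Volume remaining = 165 − 119.2862 = 45.71382 mL
New rate:
Dose = 0.41 mcg/kg/min × 125.4091 kg = 51.41773 mcg/min
51.41773 mcg/min × 60 min/hr = 3085.064 mcg/hr
Rate = 3085.064 mcg/hr ÷ 309.0909 mcg/mL = 9.981088 mL/hr
Time remaining = 45.71382 mL ÷ 9.981088 mL/hr = 4.580044 hr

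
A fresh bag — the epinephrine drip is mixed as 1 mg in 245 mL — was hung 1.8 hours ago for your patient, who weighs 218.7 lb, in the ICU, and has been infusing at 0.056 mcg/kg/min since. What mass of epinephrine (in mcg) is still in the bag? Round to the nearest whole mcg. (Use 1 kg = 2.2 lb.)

Weight = 218.7 lb ÷ 2.2 lb/kg = 99.40909 kg
Dose = 0.056 mcg/kg/min × 99.40909 kg = 5.566909 mcg/min
5.566909 mcg/min × 60 min/hr = 334.0145 mcg/hr
Concentration = 1 mg ÷ 245 mL = 0.004081633 mg/mL = 4.081633 mcg/mL
Rate = 334.0145 mcg/hr ÷ 4.081633 mcg/mL = 81.83356 mL/hr
Volume infused = 81.83356 mL/hr × 1.8 hr = 147.3004 mL
Volume remaining = 245 − 147.3004 = 97.69959 mL
Drug remaining = 97.69959 mL × 4.081633 mcg/mL = 398.7738 mcg

399 mcg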